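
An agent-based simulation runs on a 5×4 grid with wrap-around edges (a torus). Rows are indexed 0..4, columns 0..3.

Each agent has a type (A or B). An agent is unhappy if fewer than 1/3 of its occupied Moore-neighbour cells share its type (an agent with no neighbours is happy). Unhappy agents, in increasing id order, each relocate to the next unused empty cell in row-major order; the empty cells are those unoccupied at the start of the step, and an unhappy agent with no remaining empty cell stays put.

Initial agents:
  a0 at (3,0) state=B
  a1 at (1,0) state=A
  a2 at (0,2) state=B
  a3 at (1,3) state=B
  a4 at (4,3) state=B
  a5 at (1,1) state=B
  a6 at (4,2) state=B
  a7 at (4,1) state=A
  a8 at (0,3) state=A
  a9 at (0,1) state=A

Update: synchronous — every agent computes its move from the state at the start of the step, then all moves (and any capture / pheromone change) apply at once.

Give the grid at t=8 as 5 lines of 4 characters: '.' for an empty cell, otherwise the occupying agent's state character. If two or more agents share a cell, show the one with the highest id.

AABB
A...
BA..
B...
..BB

t=1: a0@(3,0):B a1@(1,0):A a2@(0,2):B a3@(1,3):B a4@(4,3):B a5@(1,1):B a6@(4,2):B a7@(0,0):A a8@(1,2):A a9@(0,1):A
t=2: a0@(3,0):B a1@(1,0):A a2@(0,2):B a3@(0,3):B a4@(4,3):B a5@(2,0):B a6@(4,2):B a7@(0,0):A a8@(2,1):A a9@(0,1):A
t=3: (unchanged — steady state)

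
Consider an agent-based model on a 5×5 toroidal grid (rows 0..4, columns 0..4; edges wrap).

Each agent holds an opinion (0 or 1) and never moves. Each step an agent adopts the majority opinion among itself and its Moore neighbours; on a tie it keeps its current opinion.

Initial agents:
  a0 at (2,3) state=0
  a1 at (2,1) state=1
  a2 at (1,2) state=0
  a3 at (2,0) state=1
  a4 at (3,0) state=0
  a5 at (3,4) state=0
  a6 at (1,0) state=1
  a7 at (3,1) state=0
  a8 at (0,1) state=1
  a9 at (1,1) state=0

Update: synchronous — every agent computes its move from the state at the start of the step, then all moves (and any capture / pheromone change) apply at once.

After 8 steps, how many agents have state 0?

7

t=1: a0@(2,3):0 a1@(2,1):0 a2@(1,2):0 a3@(2,0):0 a4@(3,0):0 a5@(3,4):0 a6@(1,0):1 a7@(3,1):0 a8@(0,1):1 a9@(1,1):1
t=2: (unchanged — steady state)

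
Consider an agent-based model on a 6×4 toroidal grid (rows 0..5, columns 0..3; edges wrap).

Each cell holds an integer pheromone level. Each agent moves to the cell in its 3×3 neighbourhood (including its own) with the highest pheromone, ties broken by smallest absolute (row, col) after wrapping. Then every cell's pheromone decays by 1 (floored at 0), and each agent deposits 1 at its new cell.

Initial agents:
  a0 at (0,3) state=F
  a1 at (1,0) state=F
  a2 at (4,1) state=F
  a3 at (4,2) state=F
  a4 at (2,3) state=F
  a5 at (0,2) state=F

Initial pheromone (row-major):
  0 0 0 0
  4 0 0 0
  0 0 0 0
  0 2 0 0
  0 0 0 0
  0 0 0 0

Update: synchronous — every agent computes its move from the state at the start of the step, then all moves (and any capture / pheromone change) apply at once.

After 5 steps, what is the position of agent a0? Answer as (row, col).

t=1: a0@(1,0) a1@(1,0) a2@(3,1) a3@(3,1) a4@(1,0) a5@(0,1) | pheromone: 0 1 0 0 / 6 0 0 0 / 0 0 0 0 / 0 3 0 0 / 0 0 0 0 / 0 0 0 0
t=2: a0@(1,0) a1@(1,0) a2@(3,1) a3@(3,1) a4@(1,0) a5@(1,0) | pheromone: 0 0 0 0 / 9 0 0 0 / 0 0 0 0 / 0 4 0 0 / 0 0 0 0 / 0 0 0 0
t=3: a0@(1,0) a1@(1,0) a2@(3,1) a3@(3,1) a4@(1,0) a5@(1,0) | pheromone: 0 0 0 0 / 12 0 0 0 / 0 0 0 0 / 0 5 0 0 / 0 0 0 0 / 0 0 0 0
t=4: a0@(1,0) a1@(1,0) a2@(3,1) a3@(3,1) a4@(1,0) a5@(1,0) | pheromone: 0 0 0 0 / 15 0 0 0 / 0 0 0 0 / 0 6 0 0 / 0 0 0 0 / 0 0 0 0
t=5: a0@(1,0) a1@(1,0) a2@(3,1) a3@(3,1) a4@(1,0) a5@(1,0) | pheromone: 0 0 0 0 / 18 0 0 0 / 0 0 0 0 / 0 7 0 0 / 0 0 0 0 / 0 0 0 0

(1, 0)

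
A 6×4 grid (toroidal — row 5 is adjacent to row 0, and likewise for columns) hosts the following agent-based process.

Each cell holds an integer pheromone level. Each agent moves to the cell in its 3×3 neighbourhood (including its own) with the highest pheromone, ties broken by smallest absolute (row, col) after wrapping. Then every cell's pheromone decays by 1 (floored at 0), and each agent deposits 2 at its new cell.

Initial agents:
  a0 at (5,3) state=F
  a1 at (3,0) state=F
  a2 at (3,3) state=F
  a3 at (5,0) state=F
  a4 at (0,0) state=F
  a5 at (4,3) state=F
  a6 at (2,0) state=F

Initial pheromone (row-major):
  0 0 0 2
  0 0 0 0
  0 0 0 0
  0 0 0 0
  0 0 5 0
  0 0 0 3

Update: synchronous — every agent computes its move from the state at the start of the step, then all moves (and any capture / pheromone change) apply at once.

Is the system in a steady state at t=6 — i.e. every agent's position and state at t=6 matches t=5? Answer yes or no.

t=1: a0@(4,2) a1@(2,0) a2@(4,2) a3@(5,3) a4@(5,3) a5@(4,2) a6@(1,0) | pheromone: 0 0 0 1 / 2 0 0 0 / 2 0 0 0 / 0 0 0 0 / 0 0 10 0 / 0 0 0 6
t=2: a0@(4,2) a1@(1,0) a2@(4,2) a3@(4,2) a4@(4,2) a5@(4,2) a6@(1,0) | pheromone: 0 0 0 0 / 5 0 0 0 / 1 0 0 0 / 0 0 0 0 / 0 0 19 0 / 0 0 0 5
t=3: a0@(4,2) a1@(1,0) a2@(4,2) a3@(4,2) a4@(4,2) a5@(4,2) a6@(1,0) | pheromone: 0 0 0 0 / 8 0 0 0 / 0 0 0 0 / 0 0 0 0 / 0 0 28 0 / 0 0 0 4
t=4: a0@(4,2) a1@(1,0) a2@(4,2) a3@(4,2) a4@(4,2) a5@(4,2) a6@(1,0) | pheromone: 0 0 0 0 / 11 0 0 0 / 0 0 0 0 / 0 0 0 0 / 0 0 37 0 / 0 0 0 3
t=5: a0@(4,2) a1@(1,0) a2@(4,2) a3@(4,2) a4@(4,2) a5@(4,2) a6@(1,0) | pheromone: 0 0 0 0 / 14 0 0 0 / 0 0 0 0 / 0 0 0 0 / 0 0 46 0 / 0 0 0 2
t=6: a0@(4,2) a1@(1,0) a2@(4,2) a3@(4,2) a4@(4,2) a5@(4,2) a6@(1,0) | pheromone: 0 0 0 0 / 17 0 0 0 / 0 0 0 0 / 0 0 0 0 / 0 0 55 0 / 0 0 0 1

yes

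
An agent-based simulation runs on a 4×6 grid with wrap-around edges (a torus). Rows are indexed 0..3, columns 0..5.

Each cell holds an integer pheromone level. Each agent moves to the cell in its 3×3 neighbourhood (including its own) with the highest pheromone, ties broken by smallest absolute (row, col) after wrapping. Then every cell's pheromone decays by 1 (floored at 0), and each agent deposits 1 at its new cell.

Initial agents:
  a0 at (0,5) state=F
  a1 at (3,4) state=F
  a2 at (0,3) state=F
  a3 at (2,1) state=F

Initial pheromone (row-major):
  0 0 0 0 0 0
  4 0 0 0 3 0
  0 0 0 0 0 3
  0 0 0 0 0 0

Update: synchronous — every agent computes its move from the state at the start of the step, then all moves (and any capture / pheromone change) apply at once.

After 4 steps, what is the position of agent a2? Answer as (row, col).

(1, 4)

t=1: a0@(1,0) a1@(2,5) a2@(1,4) a3@(1,0) | pheromone: 0 0 0 0 0 0 / 5 0 0 0 3 0 / 0 0 0 0 0 3 / 0 0 0 0 0 0
t=2: a0@(1,0) a1@(1,0) a2@(1,4) a3@(1,0) | pheromone: 0 0 0 0 0 0 / 7 0 0 0 3 0 / 0 0 0 0 0 2 / 0 0 0 0 0 0
t=3: a0@(1,0) a1@(1,0) a2@(1,4) a3@(1,0) | pheromone: 0 0 0 0 0 0 / 9 0 0 0 3 0 / 0 0 0 0 0 1 / 0 0 0 0 0 0
t=4: a0@(1,0) a1@(1,0) a2@(1,4) a3@(1,0) | pheromone: 0 0 0 0 0 0 / 11 0 0 0 3 0 / 0 0 0 0 0 0 / 0 0 0 0 0 0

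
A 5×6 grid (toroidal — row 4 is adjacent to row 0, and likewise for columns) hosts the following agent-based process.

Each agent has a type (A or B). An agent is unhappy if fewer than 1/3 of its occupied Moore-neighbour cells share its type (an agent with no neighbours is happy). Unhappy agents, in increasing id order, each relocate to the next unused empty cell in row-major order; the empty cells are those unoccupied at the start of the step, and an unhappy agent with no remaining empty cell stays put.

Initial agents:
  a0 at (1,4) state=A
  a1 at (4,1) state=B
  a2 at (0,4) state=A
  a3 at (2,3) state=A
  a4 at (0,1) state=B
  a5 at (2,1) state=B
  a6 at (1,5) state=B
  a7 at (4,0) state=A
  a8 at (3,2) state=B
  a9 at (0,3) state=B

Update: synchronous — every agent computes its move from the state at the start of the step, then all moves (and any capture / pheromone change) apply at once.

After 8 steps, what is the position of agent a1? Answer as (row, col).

(4, 1)

t=1: a0@(1,4):A a1@(4,1):B a2@(0,4):A a3@(2,3):A a4@(0,1):B a5@(2,1):B a6@(0,0):B a7@(0,2):A a8@(3,2):B a9@(0,5):B
t=2: a0@(1,4):A a1@(4,1):B a2@(0,4):A a3@(2,3):A a4@(0,1):B a5@(2,1):B a6@(0,0):B a7@(0,3):A a8@(3,2):B a9@(0,5):B
t=3: (unchanged — steady state)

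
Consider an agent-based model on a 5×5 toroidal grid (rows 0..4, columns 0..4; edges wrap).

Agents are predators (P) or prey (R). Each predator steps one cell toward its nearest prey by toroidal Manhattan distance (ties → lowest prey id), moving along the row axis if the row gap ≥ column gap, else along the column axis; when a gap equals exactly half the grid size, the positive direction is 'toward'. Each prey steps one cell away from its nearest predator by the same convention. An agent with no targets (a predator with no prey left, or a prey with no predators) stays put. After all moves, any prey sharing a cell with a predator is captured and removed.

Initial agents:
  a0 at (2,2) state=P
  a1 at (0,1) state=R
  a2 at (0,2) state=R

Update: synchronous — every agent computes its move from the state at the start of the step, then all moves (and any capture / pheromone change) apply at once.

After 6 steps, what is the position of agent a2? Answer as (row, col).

(4, 2)

t=1: a0@(1,2):P a1@(4,1):R a2@(4,2):R
t=2: a0@(0,2):P a1@(3,1):R a2@(3,2):R
t=3: a0@(4,2):P a1@(2,1):R a2@(2,2):R
t=4: a0@(3,2):P a1@(1,1):R a2@(1,2):R
t=5: a0@(2,2):P a1@(0,1):R a2@(0,2):R
t=6: a0@(1,2):P a1@(4,1):R a2@(4,2):R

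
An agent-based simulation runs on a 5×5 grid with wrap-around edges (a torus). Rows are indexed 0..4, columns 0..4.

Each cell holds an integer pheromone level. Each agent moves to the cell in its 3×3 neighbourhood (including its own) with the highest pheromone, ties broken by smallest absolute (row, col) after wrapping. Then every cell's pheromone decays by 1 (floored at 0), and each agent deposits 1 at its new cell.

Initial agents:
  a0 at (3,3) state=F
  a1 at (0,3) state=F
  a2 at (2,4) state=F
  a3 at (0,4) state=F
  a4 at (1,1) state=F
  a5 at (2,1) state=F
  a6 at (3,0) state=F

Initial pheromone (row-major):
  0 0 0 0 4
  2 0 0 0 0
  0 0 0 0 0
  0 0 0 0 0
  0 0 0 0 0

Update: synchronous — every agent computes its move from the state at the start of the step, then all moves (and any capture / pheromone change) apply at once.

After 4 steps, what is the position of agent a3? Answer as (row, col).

(0, 4)

t=1: a0@(2,2) a1@(0,4) a2@(1,0) a3@(0,4) a4@(1,0) a5@(1,0) a6@(2,0) | pheromone: 0 0 0 0 5 / 4 0 0 0 0 / 1 0 1 0 0 / 0 0 0 0 0 / 0 0 0 0 0
t=2: a0@(2,2) a1@(0,4) a2@(0,4) a3@(0,4) a4@(0,4) a5@(0,4) a6@(1,0) | pheromone: 0 0 0 0 9 / 4 0 0 0 0 / 0 0 1 0 0 / 0 0 0 0 0 / 0 0 0 0 0
t=3: a0@(2,2) a1@(0,4) a2@(0,4) a3@(0,4) a4@(0,4) a5@(0,4) a6@(0,4) | pheromone: 0 0 0 0 14 / 3 0 0 0 0 / 0 0 1 0 0 / 0 0 0 0 0 / 0 0 0 0 0
t=4: a0@(2,2) a1@(0,4) a2@(0,4) a3@(0,4) a4@(0,4) a5@(0,4) a6@(0,4) | pheromone: 0 0 0 0 19 / 2 0 0 0 0 / 0 0 1 0 0 / 0 0 0 0 0 / 0 0 0 0 0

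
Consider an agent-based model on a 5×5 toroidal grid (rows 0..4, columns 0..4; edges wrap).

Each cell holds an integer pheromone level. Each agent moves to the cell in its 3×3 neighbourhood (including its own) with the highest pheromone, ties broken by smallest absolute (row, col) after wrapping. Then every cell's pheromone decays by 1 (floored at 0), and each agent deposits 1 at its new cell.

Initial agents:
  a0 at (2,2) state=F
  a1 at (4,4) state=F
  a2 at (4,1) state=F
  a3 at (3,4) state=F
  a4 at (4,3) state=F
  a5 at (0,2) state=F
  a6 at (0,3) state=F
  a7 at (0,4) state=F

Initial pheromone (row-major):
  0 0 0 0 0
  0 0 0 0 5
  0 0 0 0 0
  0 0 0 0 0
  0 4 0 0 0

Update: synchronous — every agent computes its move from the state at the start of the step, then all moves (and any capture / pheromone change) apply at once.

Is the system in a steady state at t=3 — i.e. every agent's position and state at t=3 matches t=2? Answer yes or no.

no

t=1: a0@(1,1) a1@(0,0) a2@(4,1) a3@(2,0) a4@(0,2) a5@(4,1) a6@(1,4) a7@(1,4) | pheromone: 1 0 1 0 0 / 0 1 0 0 6 / 1 0 0 0 0 / 0 0 0 0 0 / 0 5 0 0 0
t=2: a0@(0,0) a1@(1,4) a2@(4,1) a3@(1,4) a4@(4,1) a5@(4,1) a6@(1,4) a7@(1,4) | pheromone: 1 0 0 0 0 / 0 0 0 0 9 / 0 0 0 0 0 / 0 0 0 0 0 / 0 7 0 0 0
t=3: a0@(1,4) a1@(1,4) a2@(4,1) a3@(1,4) a4@(4,1) a5@(4,1) a6@(1,4) a7@(1,4) | pheromone: 0 0 0 0 0 / 0 0 0 0 13 / 0 0 0 0 0 / 0 0 0 0 0 / 0 9 0 0 0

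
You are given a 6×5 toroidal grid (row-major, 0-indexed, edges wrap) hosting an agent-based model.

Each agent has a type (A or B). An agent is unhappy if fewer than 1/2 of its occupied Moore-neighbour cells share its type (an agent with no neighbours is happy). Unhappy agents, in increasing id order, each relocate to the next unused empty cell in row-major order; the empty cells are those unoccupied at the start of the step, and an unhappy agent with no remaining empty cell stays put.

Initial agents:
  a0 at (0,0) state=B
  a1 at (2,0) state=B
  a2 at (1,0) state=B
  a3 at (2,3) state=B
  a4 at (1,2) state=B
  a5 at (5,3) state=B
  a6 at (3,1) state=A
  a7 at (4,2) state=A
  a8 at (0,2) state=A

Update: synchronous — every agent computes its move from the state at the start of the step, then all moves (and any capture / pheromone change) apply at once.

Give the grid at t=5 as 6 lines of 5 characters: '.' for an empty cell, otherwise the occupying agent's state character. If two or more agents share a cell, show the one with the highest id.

t=1: a0@(0,0):B a1@(2,0):B a2@(1,0):B a3@(2,3):B a4@(1,2):B a5@(0,1):B a6@(3,1):A a7@(4,2):A a8@(0,3):A
t=2: a0@(0,0):B a1@(2,0):B a2@(1,0):B a3@(2,3):B a4@(1,2):B a5@(0,1):B a6@(3,1):A a7@(4,2):A a8@(0,2):A
t=3: a0@(0,0):B a1@(2,0):B a2@(1,0):B a3@(2,3):B a4@(1,2):B a5@(0,1):B a6@(3,1):A a7@(4,2):A a8@(0,3):A
t=4: a0@(0,0):B a1@(2,0):B a2@(1,0):B a3@(2,3):B a4@(1,2):B a5@(0,1):B a6@(3,1):A a7@(4,2):A a8@(0,2):A
t=5: a0@(0,0):B a1@(2,0):B a2@(1,0):B a3@(2,3):B a4@(1,2):B a5@(0,1):B a6@(3,1):A a7@(4,2):A a8@(0,3):A

BB.A.
B.B..
B..B.
.A...
..A..
.....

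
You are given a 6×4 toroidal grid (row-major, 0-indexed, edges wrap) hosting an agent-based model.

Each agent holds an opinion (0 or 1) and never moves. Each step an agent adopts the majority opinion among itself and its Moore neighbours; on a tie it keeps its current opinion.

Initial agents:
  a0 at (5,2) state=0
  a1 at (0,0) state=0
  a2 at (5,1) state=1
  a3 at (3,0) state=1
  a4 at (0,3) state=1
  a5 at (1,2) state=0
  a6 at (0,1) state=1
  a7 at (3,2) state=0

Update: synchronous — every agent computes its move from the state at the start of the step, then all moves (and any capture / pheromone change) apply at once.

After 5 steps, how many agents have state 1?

t=1: a0@(5,2):1 a1@(0,0):1 a2@(5,1):1 a3@(3,0):1 a4@(0,3):0 a5@(1,2):1 a6@(0,1):0 a7@(3,2):0
t=2: a0@(5,2):1 a1@(0,0):1 a2@(5,1):1 a3@(3,0):1 a4@(0,3):1 a5@(1,2):0 a6@(0,1):1 a7@(3,2):0
t=3: a0@(5,2):1 a1@(0,0):1 a2@(5,1):1 a3@(3,0):1 a4@(0,3):1 a5@(1,2):1 a6@(0,1):1 a7@(3,2):0
t=4: (unchanged — steady state)

7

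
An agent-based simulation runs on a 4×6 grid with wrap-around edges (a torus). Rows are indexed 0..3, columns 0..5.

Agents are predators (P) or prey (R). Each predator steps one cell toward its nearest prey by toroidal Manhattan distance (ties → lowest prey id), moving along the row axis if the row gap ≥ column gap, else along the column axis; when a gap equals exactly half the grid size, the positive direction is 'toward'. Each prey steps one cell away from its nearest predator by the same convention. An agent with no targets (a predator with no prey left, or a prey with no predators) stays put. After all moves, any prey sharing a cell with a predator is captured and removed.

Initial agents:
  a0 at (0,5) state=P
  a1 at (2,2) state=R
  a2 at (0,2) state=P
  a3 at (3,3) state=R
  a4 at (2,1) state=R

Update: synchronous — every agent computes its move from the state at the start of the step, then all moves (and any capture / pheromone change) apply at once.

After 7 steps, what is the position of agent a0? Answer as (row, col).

(3, 3)

t=1: a0@(0,4):P a2@(1,2):P a3@(2,3):R a4@(1,1):R
t=2: a0@(1,4):P a2@(1,1):P a3@(3,3):R a4@(1,0):R
t=3: a0@(1,5):P a2@(1,0):P a3@(2,3):R
t=4: a0@(1,4):P a2@(1,1):P a3@(2,2):R
t=5: a0@(1,3):P a2@(2,1):P a3@(3,2):R
t=6: a0@(2,3):P a2@(3,1):P a3@(0,2):R
t=7: a0@(3,3):P a2@(0,1):P a3@(1,2):R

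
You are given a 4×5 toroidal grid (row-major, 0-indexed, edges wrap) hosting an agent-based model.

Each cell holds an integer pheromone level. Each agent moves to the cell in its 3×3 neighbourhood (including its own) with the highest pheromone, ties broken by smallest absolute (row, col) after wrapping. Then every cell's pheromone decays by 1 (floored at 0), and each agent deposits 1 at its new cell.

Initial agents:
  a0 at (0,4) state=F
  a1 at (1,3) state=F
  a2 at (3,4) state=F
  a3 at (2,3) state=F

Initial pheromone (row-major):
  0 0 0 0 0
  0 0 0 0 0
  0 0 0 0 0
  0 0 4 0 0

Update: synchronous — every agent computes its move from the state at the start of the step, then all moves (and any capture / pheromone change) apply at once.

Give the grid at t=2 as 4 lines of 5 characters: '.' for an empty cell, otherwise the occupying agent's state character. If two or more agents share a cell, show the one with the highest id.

t=1: a0@(0,0) a1@(0,2) a2@(0,0) a3@(3,2) | pheromone: 2 0 1 0 0 / 0 0 0 0 0 / 0 0 0 0 0 / 0 0 4 0 0
t=2: a0@(0,0) a1@(3,2) a2@(0,0) a3@(3,2) | pheromone: 3 0 0 0 0 / 0 0 0 0 0 / 0 0 0 0 0 / 0 0 5 0 0

F....
.....
.....
..F..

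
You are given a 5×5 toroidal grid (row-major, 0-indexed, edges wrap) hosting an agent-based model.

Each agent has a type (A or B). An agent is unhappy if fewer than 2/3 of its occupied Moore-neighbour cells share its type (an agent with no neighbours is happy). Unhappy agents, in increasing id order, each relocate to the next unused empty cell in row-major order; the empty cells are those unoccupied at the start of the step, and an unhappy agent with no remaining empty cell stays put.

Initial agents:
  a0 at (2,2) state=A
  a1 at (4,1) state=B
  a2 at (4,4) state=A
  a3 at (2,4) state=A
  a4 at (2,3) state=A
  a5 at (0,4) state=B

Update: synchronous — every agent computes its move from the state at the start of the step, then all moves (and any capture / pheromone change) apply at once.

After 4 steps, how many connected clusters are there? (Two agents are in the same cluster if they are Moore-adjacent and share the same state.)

3

t=1: a0@(2,2):A a1@(4,1):B a2@(0,0):A a3@(2,4):A a4@(2,3):A a5@(0,1):B
t=2: a0@(2,2):A a1@(0,2):B a2@(0,3):A a3@(2,4):A a4@(2,3):A a5@(0,4):B
t=3: a0@(2,2):A a1@(0,0):B a2@(0,1):A a3@(2,4):A a4@(2,3):A a5@(1,0):B
t=4: a0@(2,2):A a1@(0,2):B a2@(0,3):A a3@(0,4):A a4@(2,3):A a5@(1,1):B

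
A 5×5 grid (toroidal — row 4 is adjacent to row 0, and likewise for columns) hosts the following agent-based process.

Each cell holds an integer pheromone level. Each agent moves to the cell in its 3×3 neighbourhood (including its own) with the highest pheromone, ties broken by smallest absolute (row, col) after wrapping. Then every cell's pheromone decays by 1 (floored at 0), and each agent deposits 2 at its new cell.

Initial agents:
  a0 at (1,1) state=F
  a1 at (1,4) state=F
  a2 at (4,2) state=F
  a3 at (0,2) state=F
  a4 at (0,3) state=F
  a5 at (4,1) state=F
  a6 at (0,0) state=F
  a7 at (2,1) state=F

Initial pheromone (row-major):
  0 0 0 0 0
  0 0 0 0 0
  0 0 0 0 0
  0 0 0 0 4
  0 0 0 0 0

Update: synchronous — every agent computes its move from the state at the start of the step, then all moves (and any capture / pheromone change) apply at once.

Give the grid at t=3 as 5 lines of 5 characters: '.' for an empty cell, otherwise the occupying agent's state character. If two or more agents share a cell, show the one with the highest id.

F....
.....
.....
.....
.....

t=1: a0@(0,0) a1@(0,0) a2@(0,1) a3@(0,1) a4@(0,2) a5@(0,0) a6@(0,0) a7@(1,0) | pheromone: 8 4 2 0 0 / 2 0 0 0 0 / 0 0 0 0 0 / 0 0 0 0 3 / 0 0 0 0 0
t=2: a0@(0,0) a1@(0,0) a2@(0,0) a3@(0,0) a4@(0,1) a5@(0,0) a6@(0,0) a7@(0,0) | pheromone: 21 5 1 0 0 / 1 0 0 0 0 / 0 0 0 0 0 / 0 0 0 0 2 / 0 0 0 0 0
t=3: a0@(0,0) a1@(0,0) a2@(0,0) a3@(0,0) a4@(0,0) a5@(0,0) a6@(0,0) a7@(0,0) | pheromone: 36 4 0 0 0 / 0 0 0 0 0 / 0 0 0 0 0 / 0 0 0 0 1 / 0 0 0 0 0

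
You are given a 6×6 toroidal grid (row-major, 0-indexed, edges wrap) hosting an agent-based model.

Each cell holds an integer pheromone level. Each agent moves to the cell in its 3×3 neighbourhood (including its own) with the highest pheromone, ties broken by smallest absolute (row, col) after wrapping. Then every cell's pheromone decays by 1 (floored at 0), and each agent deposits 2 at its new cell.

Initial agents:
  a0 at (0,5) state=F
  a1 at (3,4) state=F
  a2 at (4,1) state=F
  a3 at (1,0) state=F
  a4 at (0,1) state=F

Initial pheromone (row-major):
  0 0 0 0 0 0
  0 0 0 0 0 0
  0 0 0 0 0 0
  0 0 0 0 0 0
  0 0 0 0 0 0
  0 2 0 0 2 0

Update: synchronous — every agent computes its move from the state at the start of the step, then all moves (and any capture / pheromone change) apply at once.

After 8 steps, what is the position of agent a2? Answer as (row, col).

(5, 1)

t=1: a0@(5,4) a1@(2,3) a2@(5,1) a3@(0,0) a4@(5,1) | pheromone: 2 0 0 0 0 0 / 0 0 0 0 0 0 / 0 0 0 2 0 0 / 0 0 0 0 0 0 / 0 0 0 0 0 0 / 0 5 0 0 3 0
t=2: a0@(5,4) a1@(2,3) a2@(5,1) a3@(5,1) a4@(5,1) | pheromone: 1 0 0 0 0 0 / 0 0 0 0 0 0 / 0 0 0 3 0 0 / 0 0 0 0 0 0 / 0 0 0 0 0 0 / 0 10 0 0 4 0
t=3: a0@(5,4) a1@(2,3) a2@(5,1) a3@(5,1) a4@(5,1) | pheromone: 0 0 0 0 0 0 / 0 0 0 0 0 0 / 0 0 0 4 0 0 / 0 0 0 0 0 0 / 0 0 0 0 0 0 / 0 15 0 0 5 0
t=4: a0@(5,4) a1@(2,3) a2@(5,1) a3@(5,1) a4@(5,1) | pheromone: 0 0 0 0 0 0 / 0 0 0 0 0 0 / 0 0 0 5 0 0 / 0 0 0 0 0 0 / 0 0 0 0 0 0 / 0 20 0 0 6 0
t=5: a0@(5,4) a1@(2,3) a2@(5,1) a3@(5,1) a4@(5,1) | pheromone: 0 0 0 0 0 0 / 0 0 0 0 0 0 / 0 0 0 6 0 0 / 0 0 0 0 0 0 / 0 0 0 0 0 0 / 0 25 0 0 7 0
t=6: a0@(5,4) a1@(2,3) a2@(5,1) a3@(5,1) a4@(5,1) | pheromone: 0 0 0 0 0 0 / 0 0 0 0 0 0 / 0 0 0 7 0 0 / 0 0 0 0 0 0 / 0 0 0 0 0 0 / 0 30 0 0 8 0
t=7: a0@(5,4) a1@(2,3) a2@(5,1) a3@(5,1) a4@(5,1) | pheromone: 0 0 0 0 0 0 / 0 0 0 0 0 0 / 0 0 0 8 0 0 / 0 0 0 0 0 0 / 0 0 0 0 0 0 / 0 35 0 0 9 0
t=8: a0@(5,4) a1@(2,3) a2@(5,1) a3@(5,1) a4@(5,1) | pheromone: 0 0 0 0 0 0 / 0 0 0 0 0 0 / 0 0 0 9 0 0 / 0 0 0 0 0 0 / 0 0 0 0 0 0 / 0 40 0 0 10 0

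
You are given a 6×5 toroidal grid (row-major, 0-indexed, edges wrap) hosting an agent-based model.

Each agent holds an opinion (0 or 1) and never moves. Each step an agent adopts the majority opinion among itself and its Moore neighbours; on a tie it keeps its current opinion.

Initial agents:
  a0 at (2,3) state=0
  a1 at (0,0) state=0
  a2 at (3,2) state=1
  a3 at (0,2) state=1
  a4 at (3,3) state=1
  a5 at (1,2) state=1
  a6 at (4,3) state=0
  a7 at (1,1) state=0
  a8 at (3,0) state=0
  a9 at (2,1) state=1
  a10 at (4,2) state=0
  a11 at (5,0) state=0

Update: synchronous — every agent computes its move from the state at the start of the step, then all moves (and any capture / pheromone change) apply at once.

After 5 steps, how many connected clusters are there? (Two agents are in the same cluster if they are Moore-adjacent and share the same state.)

4

t=1: a0@(2,3):1 a1@(0,0):0 a2@(3,2):1 a3@(0,2):1 a4@(3,3):0 a5@(1,2):1 a6@(4,3):0 a7@(1,1):1 a8@(3,0):0 a9@(2,1):1 a10@(4,2):0 a11@(5,0):0
t=2: (unchanged — steady state)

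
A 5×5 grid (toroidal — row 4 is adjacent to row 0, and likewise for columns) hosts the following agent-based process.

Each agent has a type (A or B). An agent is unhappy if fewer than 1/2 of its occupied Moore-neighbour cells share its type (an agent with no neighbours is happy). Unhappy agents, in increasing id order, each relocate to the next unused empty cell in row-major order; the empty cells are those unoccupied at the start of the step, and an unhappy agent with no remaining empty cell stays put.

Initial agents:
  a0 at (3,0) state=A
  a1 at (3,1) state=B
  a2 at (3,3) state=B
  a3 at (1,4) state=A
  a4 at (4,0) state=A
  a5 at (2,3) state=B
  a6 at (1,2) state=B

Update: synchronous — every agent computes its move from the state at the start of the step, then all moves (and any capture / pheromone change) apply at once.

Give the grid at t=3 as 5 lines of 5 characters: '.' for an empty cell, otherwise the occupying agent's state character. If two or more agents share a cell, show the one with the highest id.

t=1: a0@(3,0):A a1@(0,0):B a2@(3,3):B a3@(0,1):A a4@(4,0):A a5@(2,3):B a6@(1,2):B
t=2: a0@(3,0):A a1@(0,2):B a2@(3,3):B a3@(0,3):A a4@(4,0):A a5@(2,3):B a6@(1,2):B
t=3: a0@(3,0):A a1@(0,2):B a2@(3,3):B a3@(0,0):A a4@(4,0):A a5@(2,3):B a6@(1,2):B

A.B..
..B..
...B.
A..B.
A....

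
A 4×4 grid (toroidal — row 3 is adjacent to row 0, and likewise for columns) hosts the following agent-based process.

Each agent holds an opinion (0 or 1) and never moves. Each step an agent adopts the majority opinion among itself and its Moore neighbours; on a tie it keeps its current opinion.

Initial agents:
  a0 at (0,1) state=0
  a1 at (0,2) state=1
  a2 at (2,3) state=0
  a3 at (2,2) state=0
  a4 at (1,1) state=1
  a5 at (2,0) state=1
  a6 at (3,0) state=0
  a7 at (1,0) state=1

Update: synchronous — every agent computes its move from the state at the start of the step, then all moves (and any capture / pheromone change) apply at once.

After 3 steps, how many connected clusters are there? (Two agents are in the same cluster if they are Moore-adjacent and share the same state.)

t=1: a0@(0,1):1 a1@(0,2):1 a2@(2,3):0 a3@(2,2):0 a4@(1,1):1 a5@(2,0):1 a6@(3,0):0 a7@(1,0):1
t=2: (unchanged — steady state)

2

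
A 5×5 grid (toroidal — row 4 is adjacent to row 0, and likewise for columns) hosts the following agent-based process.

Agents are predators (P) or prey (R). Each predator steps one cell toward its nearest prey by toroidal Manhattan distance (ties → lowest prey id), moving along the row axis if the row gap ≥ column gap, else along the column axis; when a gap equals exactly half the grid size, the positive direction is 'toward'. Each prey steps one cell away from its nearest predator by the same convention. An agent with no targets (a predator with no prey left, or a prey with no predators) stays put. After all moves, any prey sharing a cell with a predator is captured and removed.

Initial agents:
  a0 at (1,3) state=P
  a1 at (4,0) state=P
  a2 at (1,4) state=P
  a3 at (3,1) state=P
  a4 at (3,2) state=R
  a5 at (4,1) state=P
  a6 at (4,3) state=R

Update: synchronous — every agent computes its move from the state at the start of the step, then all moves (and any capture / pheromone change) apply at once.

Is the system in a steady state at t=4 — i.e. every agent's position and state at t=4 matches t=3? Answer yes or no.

t=1: a0@(0,3):P a1@(4,4):P a2@(0,4):P a3@(3,2):P a4@(3,3):R a5@(3,1):P a6@(3,3):R
t=2: a0@(4,3):P a1@(3,4):P a2@(4,4):P a3@(3,3):P a5@(3,2):P
t=3: (unchanged — steady state)

yes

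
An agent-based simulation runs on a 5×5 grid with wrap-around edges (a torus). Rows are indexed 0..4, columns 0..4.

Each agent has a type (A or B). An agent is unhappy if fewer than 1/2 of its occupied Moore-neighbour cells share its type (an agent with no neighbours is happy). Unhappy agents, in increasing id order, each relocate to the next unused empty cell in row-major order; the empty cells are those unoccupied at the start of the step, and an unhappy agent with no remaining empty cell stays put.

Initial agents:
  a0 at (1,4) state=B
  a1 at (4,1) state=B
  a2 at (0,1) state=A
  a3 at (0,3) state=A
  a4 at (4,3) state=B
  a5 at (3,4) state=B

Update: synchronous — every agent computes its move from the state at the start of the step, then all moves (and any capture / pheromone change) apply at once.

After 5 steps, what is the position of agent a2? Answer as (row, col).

t=1: a0@(0,0):B a1@(0,2):B a2@(0,4):A a3@(1,0):A a4@(4,3):B a5@(3,4):B
t=2: a0@(0,1):B a1@(0,2):B a2@(0,3):A a3@(1,0):A a4@(4,3):B a5@(3,4):B
t=3: a0@(0,1):B a1@(0,2):B a2@(0,0):A a3@(0,4):A a4@(4,3):B a5@(3,4):B
t=4: (unchanged — steady state)

(0, 0)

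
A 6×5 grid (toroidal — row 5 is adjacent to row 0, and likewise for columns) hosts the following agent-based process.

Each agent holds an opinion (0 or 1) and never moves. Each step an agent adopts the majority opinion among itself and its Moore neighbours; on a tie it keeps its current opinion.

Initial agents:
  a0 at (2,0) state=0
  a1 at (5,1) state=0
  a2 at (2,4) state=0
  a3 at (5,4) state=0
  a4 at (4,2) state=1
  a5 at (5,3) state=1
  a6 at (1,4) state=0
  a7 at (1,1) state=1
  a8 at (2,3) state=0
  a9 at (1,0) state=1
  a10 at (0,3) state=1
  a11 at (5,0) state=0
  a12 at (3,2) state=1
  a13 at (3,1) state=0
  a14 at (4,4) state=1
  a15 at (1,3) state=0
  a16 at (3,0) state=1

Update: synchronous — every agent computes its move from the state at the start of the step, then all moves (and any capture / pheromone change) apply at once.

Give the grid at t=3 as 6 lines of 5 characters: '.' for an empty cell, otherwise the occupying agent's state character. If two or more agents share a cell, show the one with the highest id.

t=1: a0@(2,0):0 a1@(5,1):0 a2@(2,4):0 a3@(5,4):1 a4@(4,2):1 a5@(5,3):1 a6@(1,4):0 a7@(1,1):1 a8@(2,3):0 a9@(1,0):0 a10@(0,3):0 a11@(5,0):0 a12@(3,2):1 a13@(3,1):1 a14@(4,4):1 a15@(1,3):0 a16@(3,0):0
t=2: a0@(2,0):0 a1@(5,1):0 a2@(2,4):0 a3@(5,4):1 a4@(4,2):1 a5@(5,3):1 a6@(1,4):0 a7@(1,1):0 a8@(2,3):0 a9@(1,0):0 a10@(0,3):0 a11@(5,0):0 a12@(3,2):1 a13@(3,1):1 a14@(4,4):1 a15@(1,3):0 a16@(3,0):0
t=3: (unchanged — steady state)

...0.
00.00
0..00
011..
..1.1
00.11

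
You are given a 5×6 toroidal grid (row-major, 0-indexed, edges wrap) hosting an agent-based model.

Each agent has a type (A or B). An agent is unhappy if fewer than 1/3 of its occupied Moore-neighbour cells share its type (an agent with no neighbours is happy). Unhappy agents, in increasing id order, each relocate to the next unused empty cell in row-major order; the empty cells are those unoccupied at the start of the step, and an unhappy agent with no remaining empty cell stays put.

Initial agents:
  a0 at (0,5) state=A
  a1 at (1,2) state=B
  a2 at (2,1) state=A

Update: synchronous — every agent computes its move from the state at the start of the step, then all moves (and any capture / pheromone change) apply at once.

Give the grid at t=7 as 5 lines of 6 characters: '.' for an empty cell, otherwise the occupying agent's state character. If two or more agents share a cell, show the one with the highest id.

t=1: a0@(0,5):A a1@(0,0):B a2@(0,1):A
t=2: a0@(0,2):A a1@(0,3):B a2@(0,4):A
t=3: a0@(0,0):A a1@(0,1):B a2@(0,5):A
t=4: a0@(0,0):A a1@(0,2):B a2@(0,5):A
t=5: (unchanged — steady state)

A.B..A
......
......
......
......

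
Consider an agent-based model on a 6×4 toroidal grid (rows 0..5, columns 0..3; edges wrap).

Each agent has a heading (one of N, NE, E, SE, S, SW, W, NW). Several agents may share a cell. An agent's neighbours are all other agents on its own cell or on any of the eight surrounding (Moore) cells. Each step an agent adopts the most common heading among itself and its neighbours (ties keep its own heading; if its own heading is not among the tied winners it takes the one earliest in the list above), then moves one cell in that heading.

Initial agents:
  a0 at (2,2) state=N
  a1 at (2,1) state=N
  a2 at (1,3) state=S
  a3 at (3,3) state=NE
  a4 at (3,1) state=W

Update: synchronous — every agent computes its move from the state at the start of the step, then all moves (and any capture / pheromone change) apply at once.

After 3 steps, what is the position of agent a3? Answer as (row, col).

(0, 0)

t=1: a0@(1,2):N a1@(1,1):N a2@(2,3):S a3@(2,0):NE a4@(2,1):N
t=2: a0@(0,2):N a1@(0,1):N a2@(3,3):S a3@(1,0):N a4@(1,1):N
t=3: a0@(5,2):N a1@(5,1):N a2@(4,3):S a3@(0,0):N a4@(0,1):N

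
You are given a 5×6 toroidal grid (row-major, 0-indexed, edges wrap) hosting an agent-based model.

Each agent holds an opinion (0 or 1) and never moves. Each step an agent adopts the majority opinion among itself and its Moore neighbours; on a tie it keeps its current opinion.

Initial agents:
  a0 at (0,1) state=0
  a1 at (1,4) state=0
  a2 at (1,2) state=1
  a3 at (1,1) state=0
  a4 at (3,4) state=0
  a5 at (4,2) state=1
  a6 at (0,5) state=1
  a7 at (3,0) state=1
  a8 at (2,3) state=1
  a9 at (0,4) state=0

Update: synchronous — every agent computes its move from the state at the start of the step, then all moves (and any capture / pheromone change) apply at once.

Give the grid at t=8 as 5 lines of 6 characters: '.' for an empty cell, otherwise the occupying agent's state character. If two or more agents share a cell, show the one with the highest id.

.0..00
.01.0.
...1..
1...0.
..1...

t=1: a0@(0,1):0 a1@(1,4):0 a2@(1,2):1 a3@(1,1):0 a4@(3,4):0 a5@(4,2):1 a6@(0,5):0 a7@(3,0):1 a8@(2,3):1 a9@(0,4):0
t=2: (unchanged — steady state)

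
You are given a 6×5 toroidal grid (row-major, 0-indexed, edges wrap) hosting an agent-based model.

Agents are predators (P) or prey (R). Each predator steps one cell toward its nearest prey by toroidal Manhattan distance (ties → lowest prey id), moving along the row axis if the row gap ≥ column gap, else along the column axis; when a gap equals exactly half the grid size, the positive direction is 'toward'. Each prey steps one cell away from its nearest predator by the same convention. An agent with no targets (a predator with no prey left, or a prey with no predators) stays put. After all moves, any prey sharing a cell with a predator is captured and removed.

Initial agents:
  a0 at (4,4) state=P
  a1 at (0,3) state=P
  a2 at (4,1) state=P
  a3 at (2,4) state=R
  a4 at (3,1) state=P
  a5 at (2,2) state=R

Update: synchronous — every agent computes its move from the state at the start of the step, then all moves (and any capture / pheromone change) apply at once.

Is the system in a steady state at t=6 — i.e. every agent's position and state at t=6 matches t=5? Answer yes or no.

t=1: a0@(3,4):P a1@(1,3):P a2@(3,1):P a3@(1,4):R a4@(2,1):P a5@(1,2):R
t=2: a0@(2,4):P a1@(1,4):P a2@(2,1):P a3@(1,0):R a4@(1,1):P
t=3: a0@(1,4):P a1@(1,0):P a2@(1,1):P a4@(1,0):P
t=4: (unchanged — steady state)

yes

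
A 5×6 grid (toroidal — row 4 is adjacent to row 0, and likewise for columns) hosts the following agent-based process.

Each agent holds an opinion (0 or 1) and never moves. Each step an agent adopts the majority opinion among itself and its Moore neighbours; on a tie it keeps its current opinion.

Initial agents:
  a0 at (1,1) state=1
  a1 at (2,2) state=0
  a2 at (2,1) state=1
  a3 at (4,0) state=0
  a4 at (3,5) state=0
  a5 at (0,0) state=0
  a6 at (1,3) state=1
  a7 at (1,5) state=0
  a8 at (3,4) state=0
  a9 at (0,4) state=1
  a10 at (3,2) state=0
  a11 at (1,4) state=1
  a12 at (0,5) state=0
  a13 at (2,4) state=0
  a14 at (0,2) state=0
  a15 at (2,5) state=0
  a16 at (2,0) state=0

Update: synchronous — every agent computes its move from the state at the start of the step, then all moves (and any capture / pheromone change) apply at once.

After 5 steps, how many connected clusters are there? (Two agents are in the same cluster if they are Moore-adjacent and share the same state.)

t=1: a0@(1,1):0 a1@(2,2):1 a2@(2,1):0 a3@(4,0):0 a4@(3,5):0 a5@(0,0):0 a6@(1,3):1 a7@(1,5):0 a8@(3,4):0 a9@(0,4):1 a10@(3,2):0 a11@(1,4):0 a12@(0,5):0 a13@(2,4):0 a14@(0,2):1 a15@(2,5):0 a16@(2,0):0
t=2: a0@(1,1):0 a1@(2,2):0 a2@(2,1):0 a3@(4,0):0 a4@(3,5):0 a5@(0,0):0 a6@(1,3):1 a7@(1,5):0 a8@(3,4):0 a9@(0,4):0 a10@(3,2):0 a11@(1,4):0 a12@(0,5):0 a13@(2,4):0 a14@(0,2):1 a15@(2,5):0 a16@(2,0):0
t=3: a0@(1,1):0 a1@(2,2):0 a2@(2,1):0 a3@(4,0):0 a4@(3,5):0 a5@(0,0):0 a6@(1,3):0 a7@(1,5):0 a8@(3,4):0 a9@(0,4):0 a10@(3,2):0 a11@(1,4):0 a12@(0,5):0 a13@(2,4):0 a14@(0,2):1 a15@(2,5):0 a16@(2,0):0
t=4: a0@(1,1):0 a1@(2,2):0 a2@(2,1):0 a3@(4,0):0 a4@(3,5):0 a5@(0,0):0 a6@(1,3):0 a7@(1,5):0 a8@(3,4):0 a9@(0,4):0 a10@(3,2):0 a11@(1,4):0 a12@(0,5):0 a13@(2,4):0 a14@(0,2):0 a15@(2,5):0 a16@(2,0):0
t=5: (unchanged — steady state)

1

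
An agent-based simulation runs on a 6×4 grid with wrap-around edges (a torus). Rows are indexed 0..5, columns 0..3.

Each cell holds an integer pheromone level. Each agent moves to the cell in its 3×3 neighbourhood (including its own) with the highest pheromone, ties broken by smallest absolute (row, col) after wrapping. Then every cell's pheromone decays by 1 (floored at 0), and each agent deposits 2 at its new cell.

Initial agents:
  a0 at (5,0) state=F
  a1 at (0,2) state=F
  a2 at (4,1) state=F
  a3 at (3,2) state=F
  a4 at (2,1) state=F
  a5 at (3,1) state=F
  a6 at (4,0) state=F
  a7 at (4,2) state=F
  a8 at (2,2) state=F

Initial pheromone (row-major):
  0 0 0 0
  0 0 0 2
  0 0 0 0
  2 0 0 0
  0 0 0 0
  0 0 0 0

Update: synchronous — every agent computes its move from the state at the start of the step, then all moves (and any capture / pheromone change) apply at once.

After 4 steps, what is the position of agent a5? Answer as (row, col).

t=1: a0@(0,0) a1@(1,3) a2@(3,0) a3@(2,1) a4@(3,0) a5@(3,0) a6@(3,0) a7@(3,1) a8@(1,3) | pheromone: 2 0 0 0 / 0 0 0 5 / 0 2 0 0 / 9 2 0 0 / 0 0 0 0 / 0 0 0 0
t=2: a0@(1,3) a1@(1,3) a2@(3,0) a3@(3,0) a4@(3,0) a5@(3,0) a6@(3,0) a7@(3,0) a8@(1,3) | pheromone: 1 0 0 0 / 0 0 0 10 / 0 1 0 0 / 20 1 0 0 / 0 0 0 0 / 0 0 0 0
t=3: a0@(1,3) a1@(1,3) a2@(3,0) a3@(3,0) a4@(3,0) a5@(3,0) a6@(3,0) a7@(3,0) a8@(1,3) | pheromone: 0 0 0 0 / 0 0 0 15 / 0 0 0 0 / 31 0 0 0 / 0 0 0 0 / 0 0 0 0
t=4: a0@(1,3) a1@(1,3) a2@(3,0) a3@(3,0) a4@(3,0) a5@(3,0) a6@(3,0) a7@(3,0) a8@(1,3) | pheromone: 0 0 0 0 / 0 0 0 20 / 0 0 0 0 / 42 0 0 0 / 0 0 0 0 / 0 0 0 0

(3, 0)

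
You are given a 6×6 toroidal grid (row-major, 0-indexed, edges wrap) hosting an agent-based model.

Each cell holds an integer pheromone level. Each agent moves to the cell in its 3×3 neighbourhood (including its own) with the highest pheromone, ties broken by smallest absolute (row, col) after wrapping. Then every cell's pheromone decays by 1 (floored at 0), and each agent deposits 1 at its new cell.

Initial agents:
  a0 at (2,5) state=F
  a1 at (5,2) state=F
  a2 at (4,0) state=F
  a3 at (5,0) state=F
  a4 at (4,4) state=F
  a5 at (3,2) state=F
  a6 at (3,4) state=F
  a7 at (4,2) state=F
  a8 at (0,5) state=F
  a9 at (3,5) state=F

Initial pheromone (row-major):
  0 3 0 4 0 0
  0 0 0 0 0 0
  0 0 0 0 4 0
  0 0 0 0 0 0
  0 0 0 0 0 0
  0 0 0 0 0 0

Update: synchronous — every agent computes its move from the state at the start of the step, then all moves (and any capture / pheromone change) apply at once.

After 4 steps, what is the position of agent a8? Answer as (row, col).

t=1: a0@(2,4) a1@(0,3) a2@(3,0) a3@(0,1) a4@(3,3) a5@(2,1) a6@(2,4) a7@(3,1) a8@(0,0) a9@(2,4) | pheromone: 1 3 0 4 0 0 / 0 0 0 0 0 0 / 0 1 0 0 6 0 / 1 1 0 1 0 0 / 0 0 0 0 0 0 / 0 0 0 0 0 0
t=2: a0@(2,4) a1@(0,3) a2@(2,1) a3@(0,1) a4@(2,4) a5@(2,1) a6@(2,4) a7@(2,1) a8@(0,1) a9@(2,4) | pheromone: 0 4 0 4 0 0 / 0 0 0 0 0 0 / 0 3 0 0 9 0 / 0 0 0 0 0 0 / 0 0 0 0 0 0 / 0 0 0 0 0 0
t=3: a0@(2,4) a1@(0,3) a2@(2,1) a3@(0,1) a4@(2,4) a5@(2,1) a6@(2,4) a7@(2,1) a8@(0,1) a9@(2,4) | pheromone: 0 5 0 4 0 0 / 0 0 0 0 0 0 / 0 5 0 0 12 0 / 0 0 0 0 0 0 / 0 0 0 0 0 0 / 0 0 0 0 0 0
t=4: a0@(2,4) a1@(0,3) a2@(2,1) a3@(0,1) a4@(2,4) a5@(2,1) a6@(2,4) a7@(2,1) a8@(0,1) a9@(2,4) | pheromone: 0 6 0 4 0 0 / 0 0 0 0 0 0 / 0 7 0 0 15 0 / 0 0 0 0 0 0 / 0 0 0 0 0 0 / 0 0 0 0 0 0

(0, 1)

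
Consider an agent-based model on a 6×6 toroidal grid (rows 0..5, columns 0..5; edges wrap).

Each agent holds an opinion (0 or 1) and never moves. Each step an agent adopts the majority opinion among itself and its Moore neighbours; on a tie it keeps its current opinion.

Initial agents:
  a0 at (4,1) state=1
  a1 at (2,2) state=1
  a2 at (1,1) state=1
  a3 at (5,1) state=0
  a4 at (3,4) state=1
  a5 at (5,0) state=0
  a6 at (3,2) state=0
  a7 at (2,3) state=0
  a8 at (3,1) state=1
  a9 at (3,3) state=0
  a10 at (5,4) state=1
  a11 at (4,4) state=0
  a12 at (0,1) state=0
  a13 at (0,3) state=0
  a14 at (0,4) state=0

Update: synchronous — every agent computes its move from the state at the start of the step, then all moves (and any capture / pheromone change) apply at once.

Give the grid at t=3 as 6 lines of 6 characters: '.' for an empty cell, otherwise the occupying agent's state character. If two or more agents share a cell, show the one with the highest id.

.0.00.
.1....
..10..
.1000.
.0..0.
00..0.

t=1: a0@(4,1):0 a1@(2,2):1 a2@(1,1):1 a3@(5,1):0 a4@(3,4):0 a5@(5,0):0 a6@(3,2):0 a7@(2,3):0 a8@(3,1):1 a9@(3,3):0 a10@(5,4):0 a11@(4,4):0 a12@(0,1):0 a13@(0,3):0 a14@(0,4):0
t=2: (unchanged — steady state)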